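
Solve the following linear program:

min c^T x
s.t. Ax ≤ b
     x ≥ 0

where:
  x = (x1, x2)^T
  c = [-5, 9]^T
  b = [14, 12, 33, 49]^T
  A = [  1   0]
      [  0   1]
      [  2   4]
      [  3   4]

Evaluate the objective at each vertex of the feasible region:
  z(0, 0) = 0
  z(14, 0) = -70  ←
  z(14, 1.25) = -58.75
  z(0, 8.25) = 74.25
The minimum is at x1 = 14, x2 = 0.

x1 = 14, x2 = 0, z = -70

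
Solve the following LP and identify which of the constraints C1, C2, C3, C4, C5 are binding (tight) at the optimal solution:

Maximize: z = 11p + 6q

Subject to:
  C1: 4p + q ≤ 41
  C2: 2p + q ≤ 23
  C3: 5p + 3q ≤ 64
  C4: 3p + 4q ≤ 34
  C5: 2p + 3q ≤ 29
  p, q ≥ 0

At p = 10, q = 1, compute slack b - a·x for each constraint:
  C1: 41 − 41 = 0  (binding)
  C2: 23 − 21 = 2  (slack)
  C3: 64 − 53 = 11  (slack)
  C4: 34 − 34 = 0  (binding)
  C5: 29 − 23 = 6  (slack)

Optimal: p = 10, q = 1
Binding: C1, C4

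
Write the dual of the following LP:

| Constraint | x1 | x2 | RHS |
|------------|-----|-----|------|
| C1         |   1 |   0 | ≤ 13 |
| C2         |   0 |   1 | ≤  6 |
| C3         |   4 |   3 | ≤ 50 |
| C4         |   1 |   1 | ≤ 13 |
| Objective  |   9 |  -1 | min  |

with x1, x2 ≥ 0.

Primal min cᵀx s.t. Ax ≤ b, x ≥ 0  →  Dual max −bᵀy s.t. Aᵀy ≥ −c, y ≥ 0.

Maximize: z = -13y1 - 6y2 - 50y3 - 13y4

Subject to:
  y1 + 4y3 + y4 ≥ -9
  y2 + 3y3 + y4 ≥ 1
  y1, y2, y3, y4 ≥ 0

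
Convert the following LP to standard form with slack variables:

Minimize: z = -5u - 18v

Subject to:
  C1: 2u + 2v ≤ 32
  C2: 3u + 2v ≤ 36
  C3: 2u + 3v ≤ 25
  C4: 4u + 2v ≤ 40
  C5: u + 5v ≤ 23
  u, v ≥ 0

min z = -5u - 18v

s.t.
  2u + 2v + s1 = 32
  3u + 2v + s2 = 36
  2u + 3v + s3 = 25
  4u + 2v + s4 = 40
  u + 5v + s5 = 23
  u, v, s1, s2, s3, s4, s5 ≥ 0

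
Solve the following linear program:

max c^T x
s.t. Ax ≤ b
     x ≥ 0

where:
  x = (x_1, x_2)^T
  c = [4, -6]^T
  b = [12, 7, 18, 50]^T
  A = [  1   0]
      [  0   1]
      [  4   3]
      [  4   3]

Evaluate the objective at each vertex of the feasible region:
  z(0, 0) = 0
  z(4.5, 0) = 18  ←
  z(0, 6) = -36
The maximum is at x_1 = 4.5, x_2 = 0.

x_1 = 4.5, x_2 = 0, z = 18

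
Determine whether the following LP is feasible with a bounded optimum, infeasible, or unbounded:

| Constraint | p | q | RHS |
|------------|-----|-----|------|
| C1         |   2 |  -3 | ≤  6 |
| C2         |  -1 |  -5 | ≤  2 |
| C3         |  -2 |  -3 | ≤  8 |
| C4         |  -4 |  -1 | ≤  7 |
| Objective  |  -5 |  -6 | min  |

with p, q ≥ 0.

Unbounded (objective can decrease without bound)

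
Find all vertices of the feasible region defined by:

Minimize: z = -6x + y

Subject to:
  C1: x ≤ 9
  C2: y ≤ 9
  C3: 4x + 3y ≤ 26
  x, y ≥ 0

(0, 0), (6.5, 0), (0, 8.667)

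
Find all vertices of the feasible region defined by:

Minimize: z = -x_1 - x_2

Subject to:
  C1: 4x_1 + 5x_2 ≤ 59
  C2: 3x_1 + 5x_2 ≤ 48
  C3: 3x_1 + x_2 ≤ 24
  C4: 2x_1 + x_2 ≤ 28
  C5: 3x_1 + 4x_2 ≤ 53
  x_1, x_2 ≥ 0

(0, 0), (8, 0), (6, 6), (0, 9.6)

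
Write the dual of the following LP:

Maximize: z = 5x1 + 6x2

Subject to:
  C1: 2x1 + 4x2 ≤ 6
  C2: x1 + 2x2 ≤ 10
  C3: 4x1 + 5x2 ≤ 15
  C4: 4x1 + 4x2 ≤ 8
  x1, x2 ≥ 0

Primal max cᵀx s.t. Ax ≤ b, x ≥ 0  →  Dual min bᵀy s.t. Aᵀy ≥ c, y ≥ 0.

Minimize: z = 6y1 + 10y2 + 15y3 + 8y4

Subject to:
  2y1 + y2 + 4y3 + 4y4 ≥ 5
  4y1 + 2y2 + 5y3 + 4y4 ≥ 6
  y1, y2, y3, y4 ≥ 0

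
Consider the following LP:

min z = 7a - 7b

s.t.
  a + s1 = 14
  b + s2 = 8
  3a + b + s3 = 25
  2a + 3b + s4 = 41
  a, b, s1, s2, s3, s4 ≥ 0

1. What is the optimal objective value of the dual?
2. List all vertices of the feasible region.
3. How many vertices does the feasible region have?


1. -56
2. (0, 0), (8.333, 0), (5.667, 8), (0, 8)
3. 4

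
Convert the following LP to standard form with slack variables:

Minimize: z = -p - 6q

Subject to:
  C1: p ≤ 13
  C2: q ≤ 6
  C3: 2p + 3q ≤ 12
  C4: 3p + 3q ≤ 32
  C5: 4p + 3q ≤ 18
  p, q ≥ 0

min z = -p - 6q

s.t.
  p + s1 = 13
  q + s2 = 6
  2p + 3q + s3 = 12
  3p + 3q + s4 = 32
  4p + 3q + s5 = 18
  p, q, s1, s2, s3, s4, s5 ≥ 0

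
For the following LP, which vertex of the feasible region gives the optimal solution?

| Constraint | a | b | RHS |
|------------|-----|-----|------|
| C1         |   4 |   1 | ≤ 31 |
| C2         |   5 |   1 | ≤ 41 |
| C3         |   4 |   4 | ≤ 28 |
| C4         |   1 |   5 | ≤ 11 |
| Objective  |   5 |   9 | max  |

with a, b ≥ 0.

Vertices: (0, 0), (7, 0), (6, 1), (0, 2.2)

Evaluate the objective at each vertex of the feasible region:
  z(0, 0) = 0
  z(7, 0) = 35
  z(6, 1) = 39  ←
  z(0, 2.2) = 19.8
The maximum is at a = 6, b = 1.

(6, 1)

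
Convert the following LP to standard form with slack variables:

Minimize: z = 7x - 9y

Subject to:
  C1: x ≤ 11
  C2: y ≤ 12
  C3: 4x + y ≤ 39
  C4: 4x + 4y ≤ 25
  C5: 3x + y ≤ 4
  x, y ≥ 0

min z = 7x - 9y

s.t.
  x + s1 = 11
  y + s2 = 12
  4x + y + s3 = 39
  4x + 4y + s4 = 25
  3x + y + s5 = 4
  x, y, s1, s2, s3, s4, s5 ≥ 0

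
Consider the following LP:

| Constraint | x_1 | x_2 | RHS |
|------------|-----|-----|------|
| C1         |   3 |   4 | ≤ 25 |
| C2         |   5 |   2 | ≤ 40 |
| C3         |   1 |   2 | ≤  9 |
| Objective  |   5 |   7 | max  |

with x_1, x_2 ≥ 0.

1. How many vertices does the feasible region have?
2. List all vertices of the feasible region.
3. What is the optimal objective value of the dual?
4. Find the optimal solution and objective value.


1. 5
2. (0, 0), (8, 0), (7.857, 0.3571), (7, 1), (0, 4.5)
3. 42
4. x_1 = 7, x_2 = 1, z = 42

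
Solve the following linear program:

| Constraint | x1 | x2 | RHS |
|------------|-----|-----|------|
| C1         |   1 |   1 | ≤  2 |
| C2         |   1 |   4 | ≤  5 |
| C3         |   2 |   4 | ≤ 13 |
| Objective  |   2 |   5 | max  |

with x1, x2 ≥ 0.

Evaluate the objective at each vertex of the feasible region:
  z(0, 0) = 0
  z(2, 0) = 4
  z(1, 1) = 7  ←
  z(0, 1.25) = 6.25
The maximum is at x1 = 1, x2 = 1.

x1 = 1, x2 = 1, z = 7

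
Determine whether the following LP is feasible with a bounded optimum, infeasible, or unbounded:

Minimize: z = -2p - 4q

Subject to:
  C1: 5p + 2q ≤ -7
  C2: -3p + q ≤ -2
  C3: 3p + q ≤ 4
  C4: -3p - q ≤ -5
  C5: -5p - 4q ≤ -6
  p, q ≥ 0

Infeasible (no feasible solution exists)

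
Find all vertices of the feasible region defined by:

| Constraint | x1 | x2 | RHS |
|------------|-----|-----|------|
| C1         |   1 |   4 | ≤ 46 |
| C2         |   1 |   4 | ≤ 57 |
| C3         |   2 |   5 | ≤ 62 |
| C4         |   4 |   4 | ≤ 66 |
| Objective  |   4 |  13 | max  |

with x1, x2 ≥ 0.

(0, 0), (16.5, 0), (6.833, 9.667), (6, 10), (0, 11.5)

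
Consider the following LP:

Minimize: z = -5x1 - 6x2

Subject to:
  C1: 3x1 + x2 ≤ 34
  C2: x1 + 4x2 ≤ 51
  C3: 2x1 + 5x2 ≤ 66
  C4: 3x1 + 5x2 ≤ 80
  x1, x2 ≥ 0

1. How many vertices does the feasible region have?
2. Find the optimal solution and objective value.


1. 5
2. x1 = 8, x2 = 10, z = -100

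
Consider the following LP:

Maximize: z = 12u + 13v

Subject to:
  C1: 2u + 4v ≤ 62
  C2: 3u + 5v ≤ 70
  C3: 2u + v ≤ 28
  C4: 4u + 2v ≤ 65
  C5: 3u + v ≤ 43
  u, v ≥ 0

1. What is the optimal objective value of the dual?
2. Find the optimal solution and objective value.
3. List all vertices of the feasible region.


1. 224
2. u = 10, v = 8, z = 224
3. (0, 0), (14, 0), (10, 8), (0, 14)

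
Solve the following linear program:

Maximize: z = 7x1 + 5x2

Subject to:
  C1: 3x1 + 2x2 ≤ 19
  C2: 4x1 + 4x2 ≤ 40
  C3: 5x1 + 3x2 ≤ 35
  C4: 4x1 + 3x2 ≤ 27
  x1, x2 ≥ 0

Evaluate the objective at each vertex of the feasible region:
  z(0, 0) = 0
  z(6.333, 0) = 44.33
  z(3, 5) = 46  ←
  z(0, 9) = 45
The maximum is at x1 = 3, x2 = 5.

x1 = 3, x2 = 5, z = 46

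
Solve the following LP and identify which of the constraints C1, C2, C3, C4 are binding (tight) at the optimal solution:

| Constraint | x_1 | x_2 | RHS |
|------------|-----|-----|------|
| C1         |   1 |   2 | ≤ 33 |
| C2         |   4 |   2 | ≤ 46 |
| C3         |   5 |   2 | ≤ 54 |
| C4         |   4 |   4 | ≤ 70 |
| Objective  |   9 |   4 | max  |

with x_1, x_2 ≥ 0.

At x_1 = 8, x_2 = 7, compute slack b - a·x for each constraint:
  C1: 33 − 22 = 11  (slack)
  C2: 46 − 46 = 0  (binding)
  C3: 54 − 54 = 0  (binding)
  C4: 70 − 60 = 10  (slack)

Optimal: x_1 = 8, x_2 = 7
Binding: C2, C3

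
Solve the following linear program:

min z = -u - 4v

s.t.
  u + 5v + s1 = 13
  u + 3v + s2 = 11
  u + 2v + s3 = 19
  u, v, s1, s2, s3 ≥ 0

Evaluate the objective at each vertex of the feasible region:
  z(0, 0) = 0
  z(11, 0) = -11
  z(8, 1) = -12  ←
  z(0, 2.6) = -10.4
The minimum is at u = 8, v = 1.

u = 8, v = 1, z = -12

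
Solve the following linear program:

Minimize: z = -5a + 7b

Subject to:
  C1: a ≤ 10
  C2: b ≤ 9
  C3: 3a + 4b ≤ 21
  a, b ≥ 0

Evaluate the objective at each vertex of the feasible region:
  z(0, 0) = 0
  z(7, 0) = -35  ←
  z(0, 5.25) = 36.75
The minimum is at a = 7, b = 0.

a = 7, b = 0, z = -35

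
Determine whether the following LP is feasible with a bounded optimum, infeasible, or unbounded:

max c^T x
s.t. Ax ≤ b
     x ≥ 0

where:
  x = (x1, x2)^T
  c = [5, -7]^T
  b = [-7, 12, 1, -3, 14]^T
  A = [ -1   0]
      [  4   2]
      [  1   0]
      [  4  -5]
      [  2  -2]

Infeasible (no feasible solution exists)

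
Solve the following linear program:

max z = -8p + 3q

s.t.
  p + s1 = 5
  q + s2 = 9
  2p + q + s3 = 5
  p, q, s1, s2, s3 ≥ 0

Evaluate the objective at each vertex of the feasible region:
  z(0, 0) = 0
  z(2.5, 0) = -20
  z(0, 5) = 15  ←
The maximum is at p = 0, q = 5.

p = 0, q = 5, z = 15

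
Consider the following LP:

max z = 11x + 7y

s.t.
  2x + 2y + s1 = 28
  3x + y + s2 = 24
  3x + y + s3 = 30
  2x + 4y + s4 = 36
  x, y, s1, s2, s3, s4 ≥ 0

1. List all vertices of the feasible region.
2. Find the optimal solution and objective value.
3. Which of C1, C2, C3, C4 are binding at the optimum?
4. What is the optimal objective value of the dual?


1. (0, 0), (8, 0), (6, 6), (0, 9)
2. x = 6, y = 6, z = 108
3. C2, C4
4. 108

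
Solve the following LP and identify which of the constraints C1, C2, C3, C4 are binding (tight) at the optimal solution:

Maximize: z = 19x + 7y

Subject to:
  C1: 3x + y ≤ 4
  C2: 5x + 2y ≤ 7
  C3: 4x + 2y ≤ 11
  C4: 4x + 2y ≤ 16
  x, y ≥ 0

At x = 1, y = 1, compute slack b - a·x for each constraint:
  C1: 4 − 4 = 0  (binding)
  C2: 7 − 7 = 0  (binding)
  C3: 11 − 6 = 5  (slack)
  C4: 16 − 6 = 10  (slack)

Optimal: x = 1, y = 1
Binding: C1, C2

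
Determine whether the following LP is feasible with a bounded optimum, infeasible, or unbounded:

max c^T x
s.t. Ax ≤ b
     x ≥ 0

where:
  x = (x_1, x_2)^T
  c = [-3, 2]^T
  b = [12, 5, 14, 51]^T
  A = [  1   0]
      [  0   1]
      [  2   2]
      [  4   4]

Feasible with a bounded optimal solution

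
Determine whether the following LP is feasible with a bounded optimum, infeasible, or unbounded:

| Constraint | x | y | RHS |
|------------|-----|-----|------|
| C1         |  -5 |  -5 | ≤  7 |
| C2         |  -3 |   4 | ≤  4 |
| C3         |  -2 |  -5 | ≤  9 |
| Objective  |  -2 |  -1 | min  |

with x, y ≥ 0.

Unbounded (objective can decrease without bound)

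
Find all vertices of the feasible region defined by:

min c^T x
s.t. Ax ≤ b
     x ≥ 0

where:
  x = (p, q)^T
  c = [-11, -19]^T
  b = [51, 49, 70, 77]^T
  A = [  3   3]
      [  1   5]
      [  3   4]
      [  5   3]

(0, 0), (15.4, 0), (13, 4), (9, 8), (0, 9.8)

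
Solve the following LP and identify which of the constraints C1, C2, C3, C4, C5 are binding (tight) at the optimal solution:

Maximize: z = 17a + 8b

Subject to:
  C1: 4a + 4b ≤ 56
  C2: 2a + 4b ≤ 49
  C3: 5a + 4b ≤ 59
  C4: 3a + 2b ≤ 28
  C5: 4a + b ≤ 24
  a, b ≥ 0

At a = 4, b = 8, compute slack b - a·x for each constraint:
  C1: 56 − 48 = 8  (slack)
  C2: 49 − 40 = 9  (slack)
  C3: 59 − 52 = 7  (slack)
  C4: 28 − 28 = 0  (binding)
  C5: 24 − 24 = 0  (binding)

Optimal: a = 4, b = 8
Binding: C4, C5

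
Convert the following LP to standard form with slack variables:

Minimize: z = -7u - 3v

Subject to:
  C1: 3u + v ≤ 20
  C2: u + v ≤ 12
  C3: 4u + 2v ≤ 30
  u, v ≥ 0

min z = -7u - 3v

s.t.
  3u + v + s1 = 20
  u + v + s2 = 12
  4u + 2v + s3 = 30
  u, v, s1, s2, s3 ≥ 0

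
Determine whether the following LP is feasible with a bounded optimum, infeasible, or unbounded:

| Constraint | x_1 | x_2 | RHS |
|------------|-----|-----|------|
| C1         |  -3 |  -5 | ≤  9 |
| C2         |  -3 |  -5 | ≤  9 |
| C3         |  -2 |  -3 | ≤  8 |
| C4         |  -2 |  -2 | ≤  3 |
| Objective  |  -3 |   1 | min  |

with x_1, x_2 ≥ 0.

Unbounded (objective can decrease without bound)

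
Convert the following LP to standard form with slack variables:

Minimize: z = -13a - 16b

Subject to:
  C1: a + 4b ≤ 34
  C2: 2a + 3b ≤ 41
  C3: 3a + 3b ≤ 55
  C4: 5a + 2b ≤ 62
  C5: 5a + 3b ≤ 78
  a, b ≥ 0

min z = -13a - 16b

s.t.
  a + 4b + s1 = 34
  2a + 3b + s2 = 41
  3a + 3b + s3 = 55
  5a + 2b + s4 = 62
  5a + 3b + s5 = 78
  a, b, s1, s2, s3, s4, s5 ≥ 0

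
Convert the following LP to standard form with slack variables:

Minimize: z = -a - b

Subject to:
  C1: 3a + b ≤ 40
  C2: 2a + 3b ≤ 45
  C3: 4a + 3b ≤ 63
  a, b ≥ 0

min z = -a - b

s.t.
  3a + b + s1 = 40
  2a + 3b + s2 = 45
  4a + 3b + s3 = 63
  a, b, s1, s2, s3 ≥ 0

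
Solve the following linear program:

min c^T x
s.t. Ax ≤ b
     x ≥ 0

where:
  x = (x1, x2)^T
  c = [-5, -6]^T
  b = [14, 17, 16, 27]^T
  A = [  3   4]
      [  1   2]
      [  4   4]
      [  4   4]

Evaluate the objective at each vertex of the feasible region:
  z(0, 0) = 0
  z(4, 0) = -20
  z(2, 2) = -22  ←
  z(0, 3.5) = -21
The minimum is at x1 = 2, x2 = 2.

x1 = 2, x2 = 2, z = -22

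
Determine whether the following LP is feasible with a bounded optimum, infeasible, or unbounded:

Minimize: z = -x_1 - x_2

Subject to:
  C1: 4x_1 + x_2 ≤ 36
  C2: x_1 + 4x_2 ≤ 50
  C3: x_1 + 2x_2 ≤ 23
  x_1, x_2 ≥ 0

Feasible with a bounded optimal solution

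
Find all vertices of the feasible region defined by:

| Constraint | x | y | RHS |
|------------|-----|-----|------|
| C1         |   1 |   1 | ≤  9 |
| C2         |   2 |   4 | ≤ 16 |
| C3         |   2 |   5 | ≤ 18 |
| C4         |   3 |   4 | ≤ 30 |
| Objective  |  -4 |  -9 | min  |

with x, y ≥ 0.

(0, 0), (8, 0), (4, 2), (0, 3.6)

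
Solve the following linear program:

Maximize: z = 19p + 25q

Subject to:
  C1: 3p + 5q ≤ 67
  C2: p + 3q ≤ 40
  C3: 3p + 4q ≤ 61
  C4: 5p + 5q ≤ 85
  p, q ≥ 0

Evaluate the objective at each vertex of the feasible region:
  z(0, 0) = 0
  z(17, 0) = 323
  z(9, 8) = 371  ←
  z(0.25, 13.25) = 336
  z(0, 13.33) = 333.3
The maximum is at p = 9, q = 8.

p = 9, q = 8, z = 371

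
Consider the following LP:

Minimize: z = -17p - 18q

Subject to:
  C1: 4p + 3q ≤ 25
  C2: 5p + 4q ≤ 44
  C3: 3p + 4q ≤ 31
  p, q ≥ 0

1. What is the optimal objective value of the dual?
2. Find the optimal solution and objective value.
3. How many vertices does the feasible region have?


1. -143
2. p = 1, q = 7, z = -143
3. 4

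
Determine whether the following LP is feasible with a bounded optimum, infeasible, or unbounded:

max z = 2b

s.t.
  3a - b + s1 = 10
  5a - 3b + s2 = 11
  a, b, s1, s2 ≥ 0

Unbounded (objective can increase without bound)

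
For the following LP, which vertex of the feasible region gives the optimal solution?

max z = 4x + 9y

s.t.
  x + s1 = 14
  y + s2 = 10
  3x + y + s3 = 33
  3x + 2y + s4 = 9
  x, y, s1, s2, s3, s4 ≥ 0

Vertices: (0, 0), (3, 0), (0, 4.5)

Evaluate the objective at each vertex of the feasible region:
  z(0, 0) = 0
  z(3, 0) = 12
  z(0, 4.5) = 40.5  ←
The maximum is at x = 0, y = 4.5.

(0, 4.5)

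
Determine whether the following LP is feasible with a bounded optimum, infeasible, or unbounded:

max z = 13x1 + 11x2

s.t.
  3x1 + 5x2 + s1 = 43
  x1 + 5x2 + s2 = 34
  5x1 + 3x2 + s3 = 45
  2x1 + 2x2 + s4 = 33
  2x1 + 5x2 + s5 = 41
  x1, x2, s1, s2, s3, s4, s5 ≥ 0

Feasible with a bounded optimal solution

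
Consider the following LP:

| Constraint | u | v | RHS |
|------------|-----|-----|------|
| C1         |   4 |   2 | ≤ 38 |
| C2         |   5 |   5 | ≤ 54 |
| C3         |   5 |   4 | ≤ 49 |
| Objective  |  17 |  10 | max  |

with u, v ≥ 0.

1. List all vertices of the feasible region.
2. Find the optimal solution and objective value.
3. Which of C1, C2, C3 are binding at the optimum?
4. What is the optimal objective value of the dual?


1. (0, 0), (9.5, 0), (9, 1), (5.8, 5), (0, 10.8)
2. u = 9, v = 1, z = 163
3. C1, C3
4. 163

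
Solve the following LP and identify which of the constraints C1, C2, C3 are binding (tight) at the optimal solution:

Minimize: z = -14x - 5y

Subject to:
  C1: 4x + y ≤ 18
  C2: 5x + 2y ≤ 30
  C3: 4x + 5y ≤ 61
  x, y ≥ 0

At x = 2, y = 10, compute slack b - a·x for each constraint:
  C1: 18 − 18 = 0  (binding)
  C2: 30 − 30 = 0  (binding)
  C3: 61 − 58 = 3  (slack)

Optimal: x = 2, y = 10
Binding: C1, C2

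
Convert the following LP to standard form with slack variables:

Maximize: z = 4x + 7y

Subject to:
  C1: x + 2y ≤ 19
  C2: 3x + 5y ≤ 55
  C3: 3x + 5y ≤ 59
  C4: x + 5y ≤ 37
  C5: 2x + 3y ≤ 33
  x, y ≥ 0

max z = 4x + 7y

s.t.
  x + 2y + s1 = 19
  3x + 5y + s2 = 55
  3x + 5y + s3 = 59
  x + 5y + s4 = 37
  2x + 3y + s5 = 33
  x, y, s1, s2, s3, s4, s5 ≥ 0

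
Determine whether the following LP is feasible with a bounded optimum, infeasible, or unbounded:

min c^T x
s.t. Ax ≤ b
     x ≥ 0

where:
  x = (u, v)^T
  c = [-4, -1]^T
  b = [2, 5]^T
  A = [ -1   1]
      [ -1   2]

Unbounded (objective can decrease without bound)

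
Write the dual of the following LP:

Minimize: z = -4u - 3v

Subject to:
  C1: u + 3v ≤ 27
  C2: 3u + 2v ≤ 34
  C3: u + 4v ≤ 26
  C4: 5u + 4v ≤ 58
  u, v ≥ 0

Primal min cᵀx s.t. Ax ≤ b, x ≥ 0  →  Dual max −bᵀy s.t. Aᵀy ≥ −c, y ≥ 0.

Maximize: z = -27y1 - 34y2 - 26y3 - 58y4

Subject to:
  y1 + 3y2 + y3 + 5y4 ≥ 4
  3y1 + 2y2 + 4y3 + 4y4 ≥ 3
  y1, y2, y3, y4 ≥ 0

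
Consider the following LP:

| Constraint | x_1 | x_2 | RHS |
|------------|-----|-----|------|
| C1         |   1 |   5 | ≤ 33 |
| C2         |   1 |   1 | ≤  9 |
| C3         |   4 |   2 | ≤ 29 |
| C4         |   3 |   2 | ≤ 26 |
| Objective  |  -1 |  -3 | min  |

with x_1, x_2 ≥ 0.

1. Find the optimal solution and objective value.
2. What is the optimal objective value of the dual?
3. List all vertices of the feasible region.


1. x_1 = 3, x_2 = 6, z = -21
2. -21
3. (0, 0), (7.25, 0), (5.5, 3.5), (3, 6), (0, 6.6)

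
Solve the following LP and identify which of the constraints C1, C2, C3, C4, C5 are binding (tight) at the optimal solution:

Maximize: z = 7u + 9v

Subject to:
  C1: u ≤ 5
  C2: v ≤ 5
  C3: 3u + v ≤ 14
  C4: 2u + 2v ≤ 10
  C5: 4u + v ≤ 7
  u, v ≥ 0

At u = 0, v = 5, compute slack b - a·x for each constraint:
  C1: 5 − 0 = 5  (slack)
  C2: 5 − 5 = 0  (binding)
  C3: 14 − 5 = 9  (slack)
  C4: 10 − 10 = 0  (binding)
  C5: 7 − 5 = 2  (slack)

Optimal: u = 0, v = 5
Binding: C2, C4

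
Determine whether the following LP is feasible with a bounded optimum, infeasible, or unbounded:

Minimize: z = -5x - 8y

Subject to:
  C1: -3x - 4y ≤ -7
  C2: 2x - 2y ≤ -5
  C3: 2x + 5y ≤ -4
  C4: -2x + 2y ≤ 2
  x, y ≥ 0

Infeasible (no feasible solution exists)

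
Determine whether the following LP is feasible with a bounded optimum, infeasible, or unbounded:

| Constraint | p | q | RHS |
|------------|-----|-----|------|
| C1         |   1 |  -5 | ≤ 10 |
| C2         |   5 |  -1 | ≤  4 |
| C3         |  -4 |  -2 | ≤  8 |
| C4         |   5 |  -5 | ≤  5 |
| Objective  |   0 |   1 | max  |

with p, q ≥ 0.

Unbounded (objective can increase without bound)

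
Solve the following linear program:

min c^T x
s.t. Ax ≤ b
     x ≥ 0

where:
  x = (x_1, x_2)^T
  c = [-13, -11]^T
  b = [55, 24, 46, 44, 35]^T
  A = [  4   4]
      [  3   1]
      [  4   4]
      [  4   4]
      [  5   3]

Evaluate the objective at each vertex of the feasible region:
  z(0, 0) = 0
  z(7, 0) = -91
  z(1, 10) = -123  ←
  z(0, 11) = -121
The minimum is at x_1 = 1, x_2 = 10.

x_1 = 1, x_2 = 10, z = -123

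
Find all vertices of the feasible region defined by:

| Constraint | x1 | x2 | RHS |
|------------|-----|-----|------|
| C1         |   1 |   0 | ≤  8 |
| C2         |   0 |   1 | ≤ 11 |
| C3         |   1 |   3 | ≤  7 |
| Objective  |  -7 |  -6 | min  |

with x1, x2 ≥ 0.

(0, 0), (7, 0), (0, 2.333)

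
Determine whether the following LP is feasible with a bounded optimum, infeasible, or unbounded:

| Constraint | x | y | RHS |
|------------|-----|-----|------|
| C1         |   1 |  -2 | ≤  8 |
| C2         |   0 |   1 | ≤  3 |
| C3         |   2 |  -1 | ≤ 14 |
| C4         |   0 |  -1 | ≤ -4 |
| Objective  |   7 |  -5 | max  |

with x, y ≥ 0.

Infeasible (no feasible solution exists)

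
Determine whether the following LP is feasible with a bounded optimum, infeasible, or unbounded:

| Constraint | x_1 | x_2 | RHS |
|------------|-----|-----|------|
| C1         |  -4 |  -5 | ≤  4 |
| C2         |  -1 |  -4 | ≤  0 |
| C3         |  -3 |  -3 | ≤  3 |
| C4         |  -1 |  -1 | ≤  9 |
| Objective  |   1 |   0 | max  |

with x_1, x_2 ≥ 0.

Unbounded (objective can increase without bound)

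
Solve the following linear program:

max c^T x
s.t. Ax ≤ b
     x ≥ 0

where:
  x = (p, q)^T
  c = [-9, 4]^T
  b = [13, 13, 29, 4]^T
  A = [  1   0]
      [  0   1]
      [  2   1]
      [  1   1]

Evaluate the objective at each vertex of the feasible region:
  z(0, 0) = 0
  z(4, 0) = -36
  z(0, 4) = 16  ←
The maximum is at p = 0, q = 4.

p = 0, q = 4, z = 16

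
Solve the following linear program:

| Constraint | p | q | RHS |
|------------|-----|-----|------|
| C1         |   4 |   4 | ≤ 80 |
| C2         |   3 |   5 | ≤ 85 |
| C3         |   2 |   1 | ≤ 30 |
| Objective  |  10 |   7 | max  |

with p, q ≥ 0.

Evaluate the objective at each vertex of the feasible region:
  z(0, 0) = 0
  z(15, 0) = 150
  z(10, 10) = 170  ←
  z(7.5, 12.5) = 162.5
  z(0, 17) = 119
The maximum is at p = 10, q = 10.

p = 10, q = 10, z = 170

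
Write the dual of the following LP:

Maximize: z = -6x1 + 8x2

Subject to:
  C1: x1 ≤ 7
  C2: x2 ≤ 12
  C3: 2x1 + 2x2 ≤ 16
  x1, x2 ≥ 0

Primal max cᵀx s.t. Ax ≤ b, x ≥ 0  →  Dual min bᵀy s.t. Aᵀy ≥ c, y ≥ 0.

Minimize: z = 7y1 + 12y2 + 16y3

Subject to:
  y1 + 2y3 ≥ -6
  y2 + 2y3 ≥ 8
  y1, y2, y3 ≥ 0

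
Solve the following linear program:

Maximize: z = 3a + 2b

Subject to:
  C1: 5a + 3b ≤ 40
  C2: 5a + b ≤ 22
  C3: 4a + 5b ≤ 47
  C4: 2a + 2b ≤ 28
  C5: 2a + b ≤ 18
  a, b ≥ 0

Evaluate the objective at each vertex of the feasible region:
  z(0, 0) = 0
  z(4.4, 0) = 13.2
  z(3, 7) = 23  ←
  z(0, 9.4) = 18.8
The maximum is at a = 3, b = 7.

a = 3, b = 7, z = 23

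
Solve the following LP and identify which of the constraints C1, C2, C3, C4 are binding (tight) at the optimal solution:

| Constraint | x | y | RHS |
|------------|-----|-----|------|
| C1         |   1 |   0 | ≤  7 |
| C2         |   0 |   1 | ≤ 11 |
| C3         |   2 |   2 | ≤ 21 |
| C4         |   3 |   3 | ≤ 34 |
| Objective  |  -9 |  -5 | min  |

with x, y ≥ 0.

At x = 7, y = 3.5, compute slack b - a·x for each constraint:
  C1: 7 − 7 = 0  (binding)
  C2: 11 − 3.5 = 7.5  (slack)
  C3: 21 − 21 = 0  (binding)
  C4: 34 − 31.5 = 2.5  (slack)

Optimal: x = 7, y = 3.5
Binding: C1, C3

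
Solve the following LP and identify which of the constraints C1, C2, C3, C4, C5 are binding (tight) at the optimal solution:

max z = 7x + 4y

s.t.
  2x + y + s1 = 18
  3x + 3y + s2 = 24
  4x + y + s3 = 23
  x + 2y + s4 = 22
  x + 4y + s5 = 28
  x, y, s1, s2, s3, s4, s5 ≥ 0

At x = 5, y = 3, compute slack b - a·x for each constraint:
  C1: 18 − 13 = 5  (slack)
  C2: 24 − 24 = 0  (binding)
  C3: 23 − 23 = 0  (binding)
  C4: 22 − 11 = 11  (slack)
  C5: 28 − 17 = 11  (slack)

Optimal: x = 5, y = 3
Binding: C2, C3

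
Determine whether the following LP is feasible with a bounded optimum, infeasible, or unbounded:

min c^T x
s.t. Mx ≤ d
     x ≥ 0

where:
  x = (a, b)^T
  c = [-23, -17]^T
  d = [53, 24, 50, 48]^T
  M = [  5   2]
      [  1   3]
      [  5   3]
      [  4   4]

Feasible with a bounded optimal solution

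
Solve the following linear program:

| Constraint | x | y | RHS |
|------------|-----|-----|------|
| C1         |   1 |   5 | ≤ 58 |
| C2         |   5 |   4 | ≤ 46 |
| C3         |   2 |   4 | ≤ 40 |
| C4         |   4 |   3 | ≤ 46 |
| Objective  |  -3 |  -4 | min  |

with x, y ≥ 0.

Evaluate the objective at each vertex of the feasible region:
  z(0, 0) = 0
  z(9.2, 0) = -27.6
  z(2, 9) = -42  ←
  z(0, 10) = -40
The minimum is at x = 2, y = 9.

x = 2, y = 9, z = -42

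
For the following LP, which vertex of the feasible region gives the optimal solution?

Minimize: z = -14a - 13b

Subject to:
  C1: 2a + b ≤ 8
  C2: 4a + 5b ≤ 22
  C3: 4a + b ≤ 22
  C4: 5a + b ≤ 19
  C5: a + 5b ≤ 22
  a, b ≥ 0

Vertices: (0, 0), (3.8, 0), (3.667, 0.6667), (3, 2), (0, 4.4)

Evaluate the objective at each vertex of the feasible region:
  z(0, 0) = 0
  z(3.8, 0) = -53.2
  z(3.667, 0.6667) = -60
  z(3, 2) = -68  ←
  z(0, 4.4) = -57.2
The minimum is at a = 3, b = 2.

(3, 2)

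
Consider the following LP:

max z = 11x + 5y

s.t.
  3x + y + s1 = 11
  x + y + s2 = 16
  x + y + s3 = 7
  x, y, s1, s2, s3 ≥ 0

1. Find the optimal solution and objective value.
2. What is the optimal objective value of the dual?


1. x = 2, y = 5, z = 47
2. 47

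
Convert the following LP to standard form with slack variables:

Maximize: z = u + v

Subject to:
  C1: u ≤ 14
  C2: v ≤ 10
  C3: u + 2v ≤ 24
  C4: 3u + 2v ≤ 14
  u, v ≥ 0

max z = u + v

s.t.
  u + s1 = 14
  v + s2 = 10
  u + 2v + s3 = 24
  3u + 2v + s4 = 14
  u, v, s1, s2, s3, s4 ≥ 0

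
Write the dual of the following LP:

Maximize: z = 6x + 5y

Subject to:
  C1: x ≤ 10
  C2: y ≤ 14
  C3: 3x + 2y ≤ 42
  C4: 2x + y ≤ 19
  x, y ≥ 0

Primal max cᵀx s.t. Ax ≤ b, x ≥ 0  →  Dual min bᵀy s.t. Aᵀy ≥ c, y ≥ 0.

Minimize: z = 10y1 + 14y2 + 42y3 + 19y4

Subject to:
  y1 + 3y3 + 2y4 ≥ 6
  y2 + 2y3 + y4 ≥ 5
  y1, y2, y3, y4 ≥ 0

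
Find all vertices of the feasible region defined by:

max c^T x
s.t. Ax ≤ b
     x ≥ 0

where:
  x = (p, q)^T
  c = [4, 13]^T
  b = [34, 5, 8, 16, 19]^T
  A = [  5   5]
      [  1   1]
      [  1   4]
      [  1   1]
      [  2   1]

(0, 0), (5, 0), (4, 1), (0, 2)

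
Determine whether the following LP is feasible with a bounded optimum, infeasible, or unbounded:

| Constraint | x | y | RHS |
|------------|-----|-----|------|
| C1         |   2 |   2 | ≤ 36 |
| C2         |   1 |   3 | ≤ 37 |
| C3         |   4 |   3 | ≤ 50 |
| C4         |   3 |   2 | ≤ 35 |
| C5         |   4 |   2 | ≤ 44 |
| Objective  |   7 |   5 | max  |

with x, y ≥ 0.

Feasible with a bounded optimal solution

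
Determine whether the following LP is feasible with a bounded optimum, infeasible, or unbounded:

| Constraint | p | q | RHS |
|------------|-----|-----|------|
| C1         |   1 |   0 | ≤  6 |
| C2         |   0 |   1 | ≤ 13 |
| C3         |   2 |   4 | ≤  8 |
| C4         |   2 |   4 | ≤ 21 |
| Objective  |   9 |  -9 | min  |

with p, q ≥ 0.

Feasible with a bounded optimal solution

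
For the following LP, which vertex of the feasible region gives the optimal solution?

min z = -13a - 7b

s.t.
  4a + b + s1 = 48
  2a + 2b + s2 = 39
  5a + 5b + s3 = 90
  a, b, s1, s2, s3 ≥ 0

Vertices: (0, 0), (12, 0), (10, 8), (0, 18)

Evaluate the objective at each vertex of the feasible region:
  z(0, 0) = 0
  z(12, 0) = -156
  z(10, 8) = -186  ←
  z(0, 18) = -126
The minimum is at a = 10, b = 8.

(10, 8)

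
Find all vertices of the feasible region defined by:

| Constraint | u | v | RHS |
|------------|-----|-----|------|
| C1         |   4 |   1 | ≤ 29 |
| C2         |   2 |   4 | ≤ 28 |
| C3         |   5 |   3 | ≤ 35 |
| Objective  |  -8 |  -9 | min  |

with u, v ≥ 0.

(0, 0), (7, 0), (4, 5), (0, 7)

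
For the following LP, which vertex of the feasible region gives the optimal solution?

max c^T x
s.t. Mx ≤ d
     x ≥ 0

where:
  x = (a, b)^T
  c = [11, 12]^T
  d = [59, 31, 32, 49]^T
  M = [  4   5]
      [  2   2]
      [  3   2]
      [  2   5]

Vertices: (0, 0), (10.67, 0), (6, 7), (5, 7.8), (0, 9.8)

Evaluate the objective at each vertex of the feasible region:
  z(0, 0) = 0
  z(10.67, 0) = 117.3
  z(6, 7) = 150  ←
  z(5, 7.8) = 148.6
  z(0, 9.8) = 117.6
The maximum is at a = 6, b = 7.

(6, 7)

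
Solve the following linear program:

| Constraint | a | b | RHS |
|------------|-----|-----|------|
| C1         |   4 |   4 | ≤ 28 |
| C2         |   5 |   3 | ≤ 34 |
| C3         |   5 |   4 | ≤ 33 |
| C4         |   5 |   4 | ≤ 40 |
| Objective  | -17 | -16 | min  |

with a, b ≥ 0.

Evaluate the objective at each vertex of the feasible region:
  z(0, 0) = 0
  z(6.6, 0) = -112.2
  z(5, 2) = -117  ←
  z(0, 7) = -112
The minimum is at a = 5, b = 2.

a = 5, b = 2, z = -117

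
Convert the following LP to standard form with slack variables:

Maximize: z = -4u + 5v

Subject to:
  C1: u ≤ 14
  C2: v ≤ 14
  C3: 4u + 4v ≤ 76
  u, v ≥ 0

max z = -4u + 5v

s.t.
  u + s1 = 14
  v + s2 = 14
  4u + 4v + s3 = 76
  u, v, s1, s2, s3 ≥ 0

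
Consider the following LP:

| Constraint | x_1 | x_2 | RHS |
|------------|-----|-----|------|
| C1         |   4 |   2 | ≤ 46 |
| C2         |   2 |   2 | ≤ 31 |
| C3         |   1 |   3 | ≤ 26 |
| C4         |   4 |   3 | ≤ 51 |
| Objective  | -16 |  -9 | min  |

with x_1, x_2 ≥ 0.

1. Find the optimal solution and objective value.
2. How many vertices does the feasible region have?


1. x_1 = 9, x_2 = 5, z = -189
2. 5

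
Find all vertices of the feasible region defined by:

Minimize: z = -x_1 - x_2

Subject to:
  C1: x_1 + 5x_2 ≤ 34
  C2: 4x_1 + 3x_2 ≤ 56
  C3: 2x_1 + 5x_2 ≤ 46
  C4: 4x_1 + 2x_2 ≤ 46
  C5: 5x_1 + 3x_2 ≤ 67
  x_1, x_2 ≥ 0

(0, 0), (11.5, 0), (9, 5), (0, 6.8)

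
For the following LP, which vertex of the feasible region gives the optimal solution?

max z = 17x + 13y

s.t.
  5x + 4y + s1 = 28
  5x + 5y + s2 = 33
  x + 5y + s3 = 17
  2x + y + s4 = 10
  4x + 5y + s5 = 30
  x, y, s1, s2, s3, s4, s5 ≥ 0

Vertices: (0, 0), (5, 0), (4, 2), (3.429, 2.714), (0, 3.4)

Evaluate the objective at each vertex of the feasible region:
  z(0, 0) = 0
  z(5, 0) = 85
  z(4, 2) = 94  ←
  z(3.429, 2.714) = 93.57
  z(0, 3.4) = 44.2
The maximum is at x = 4, y = 2.

(4, 2)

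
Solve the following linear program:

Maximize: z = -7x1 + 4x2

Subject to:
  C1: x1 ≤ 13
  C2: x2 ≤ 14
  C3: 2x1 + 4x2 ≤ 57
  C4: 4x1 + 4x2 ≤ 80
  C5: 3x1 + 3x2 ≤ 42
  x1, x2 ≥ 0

Evaluate the objective at each vertex of the feasible region:
  z(0, 0) = 0
  z(13, 0) = -91
  z(13, 1) = -87
  z(0, 14) = 56  ←
The maximum is at x1 = 0, x2 = 14.

x1 = 0, x2 = 14, z = 56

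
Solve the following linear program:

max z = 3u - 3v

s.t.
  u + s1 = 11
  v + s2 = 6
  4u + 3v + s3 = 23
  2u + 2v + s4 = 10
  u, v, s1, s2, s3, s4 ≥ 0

Evaluate the objective at each vertex of the feasible region:
  z(0, 0) = 0
  z(5, 0) = 15  ←
  z(0, 5) = -15
The maximum is at u = 5, v = 0.

u = 5, v = 0, z = 15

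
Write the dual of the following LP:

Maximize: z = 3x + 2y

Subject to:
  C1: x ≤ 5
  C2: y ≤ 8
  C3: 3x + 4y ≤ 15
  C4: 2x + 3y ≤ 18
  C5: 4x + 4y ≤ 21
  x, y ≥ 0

Primal max cᵀx s.t. Ax ≤ b, x ≥ 0  →  Dual min bᵀy s.t. Aᵀy ≥ c, y ≥ 0.

Minimize: z = 5y1 + 8y2 + 15y3 + 18y4 + 21y5

Subject to:
  y1 + 3y3 + 2y4 + 4y5 ≥ 3
  y2 + 4y3 + 3y4 + 4y5 ≥ 2
  y1, y2, y3, y4, y5 ≥ 0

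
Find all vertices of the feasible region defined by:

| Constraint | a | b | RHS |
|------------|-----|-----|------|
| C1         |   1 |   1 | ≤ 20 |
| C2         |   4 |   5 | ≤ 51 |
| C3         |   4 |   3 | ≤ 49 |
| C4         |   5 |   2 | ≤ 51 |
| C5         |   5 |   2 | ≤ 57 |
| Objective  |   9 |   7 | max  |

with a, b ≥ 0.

(0, 0), (10.2, 0), (9, 3), (0, 10.2)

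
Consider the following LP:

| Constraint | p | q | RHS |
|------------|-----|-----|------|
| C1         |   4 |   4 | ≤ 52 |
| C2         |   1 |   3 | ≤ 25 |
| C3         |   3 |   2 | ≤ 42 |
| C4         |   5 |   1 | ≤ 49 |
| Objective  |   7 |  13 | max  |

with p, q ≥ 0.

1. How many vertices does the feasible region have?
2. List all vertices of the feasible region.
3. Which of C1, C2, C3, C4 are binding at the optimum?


1. 5
2. (0, 0), (9.8, 0), (9, 4), (7, 6), (0, 8.333)
3. C1, C2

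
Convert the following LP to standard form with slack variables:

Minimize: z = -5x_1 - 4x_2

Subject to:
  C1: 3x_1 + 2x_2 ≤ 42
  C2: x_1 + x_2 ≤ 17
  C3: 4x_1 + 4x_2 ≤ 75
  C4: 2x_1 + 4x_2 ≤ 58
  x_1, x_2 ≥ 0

min z = -5x_1 - 4x_2

s.t.
  3x_1 + 2x_2 + s1 = 42
  x_1 + x_2 + s2 = 17
  4x_1 + 4x_2 + s3 = 75
  2x_1 + 4x_2 + s4 = 58
  x_1, x_2, s1, s2, s3, s4 ≥ 0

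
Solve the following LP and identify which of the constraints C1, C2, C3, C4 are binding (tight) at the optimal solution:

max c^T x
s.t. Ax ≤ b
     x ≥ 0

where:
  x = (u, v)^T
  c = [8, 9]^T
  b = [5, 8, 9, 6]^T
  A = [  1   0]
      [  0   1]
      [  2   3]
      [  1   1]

At u = 4.5, v = 0, compute slack b - a·x for each constraint:
  C1: 5 − 4.5 = 0.5  (slack)
  C2: 8 − 0 = 8  (slack)
  C3: 9 − 9 = 0  (binding)
  C4: 6 − 4.5 = 1.5  (slack)

Optimal: u = 4.5, v = 0
Binding: C3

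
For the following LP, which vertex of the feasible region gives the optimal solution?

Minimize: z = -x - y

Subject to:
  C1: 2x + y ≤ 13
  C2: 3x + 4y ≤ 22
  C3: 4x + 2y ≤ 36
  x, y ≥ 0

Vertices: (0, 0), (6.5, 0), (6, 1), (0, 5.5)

Evaluate the objective at each vertex of the feasible region:
  z(0, 0) = 0
  z(6.5, 0) = -6.5
  z(6, 1) = -7  ←
  z(0, 5.5) = -5.5
The minimum is at x = 6, y = 1.

(6, 1)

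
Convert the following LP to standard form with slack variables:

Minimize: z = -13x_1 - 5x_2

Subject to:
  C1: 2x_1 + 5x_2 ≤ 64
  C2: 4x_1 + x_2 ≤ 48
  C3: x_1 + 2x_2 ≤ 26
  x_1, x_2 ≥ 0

min z = -13x_1 - 5x_2

s.t.
  2x_1 + 5x_2 + s1 = 64
  4x_1 + x_2 + s2 = 48
  x_1 + 2x_2 + s3 = 26
  x_1, x_2, s1, s2, s3 ≥ 0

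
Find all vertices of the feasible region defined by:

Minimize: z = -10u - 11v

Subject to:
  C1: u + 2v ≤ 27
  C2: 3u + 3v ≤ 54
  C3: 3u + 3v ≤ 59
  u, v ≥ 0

(0, 0), (18, 0), (9, 9), (0, 13.5)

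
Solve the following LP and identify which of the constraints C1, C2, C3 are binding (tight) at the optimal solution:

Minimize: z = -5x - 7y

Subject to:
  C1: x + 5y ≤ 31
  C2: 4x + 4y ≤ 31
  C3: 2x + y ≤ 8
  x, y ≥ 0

At x = 1, y = 6, compute slack b - a·x for each constraint:
  C1: 31 − 31 = 0  (binding)
  C2: 31 − 28 = 3  (slack)
  C3: 8 − 8 = 0  (binding)

Optimal: x = 1, y = 6
Binding: C1, C3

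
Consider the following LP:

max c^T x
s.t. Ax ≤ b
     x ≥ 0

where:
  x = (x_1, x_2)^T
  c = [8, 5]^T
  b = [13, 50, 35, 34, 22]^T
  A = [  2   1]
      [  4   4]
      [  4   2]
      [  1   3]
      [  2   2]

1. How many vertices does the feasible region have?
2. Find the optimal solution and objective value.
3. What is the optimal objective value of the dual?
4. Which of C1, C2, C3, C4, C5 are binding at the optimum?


1. 4
2. x_1 = 2, x_2 = 9, z = 61
3. 61
4. C1, C5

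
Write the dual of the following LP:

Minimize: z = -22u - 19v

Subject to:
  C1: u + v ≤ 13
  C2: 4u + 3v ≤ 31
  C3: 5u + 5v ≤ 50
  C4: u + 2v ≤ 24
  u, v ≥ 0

Primal min cᵀx s.t. Ax ≤ b, x ≥ 0  →  Dual max −bᵀy s.t. Aᵀy ≥ −c, y ≥ 0.

Maximize: z = -13y1 - 31y2 - 50y3 - 24y4

Subject to:
  y1 + 4y2 + 5y3 + y4 ≥ 22
  y1 + 3y2 + 5y3 + 2y4 ≥ 19
  y1, y2, y3, y4 ≥ 0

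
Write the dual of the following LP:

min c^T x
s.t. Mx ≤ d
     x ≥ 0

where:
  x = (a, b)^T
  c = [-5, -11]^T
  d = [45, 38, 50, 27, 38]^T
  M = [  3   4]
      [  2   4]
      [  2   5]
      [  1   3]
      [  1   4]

Primal min cᵀx s.t. Ax ≤ b, x ≥ 0  →  Dual max −bᵀy s.t. Aᵀy ≥ −c, y ≥ 0.

Maximize: z = -45y1 - 38y2 - 50y3 - 27y4 - 38y5

Subject to:
  3y1 + 2y2 + 2y3 + y4 + y5 ≥ 5
  4y1 + 4y2 + 5y3 + 3y4 + 4y5 ≥ 11
  y1, y2, y3, y4, y5 ≥ 0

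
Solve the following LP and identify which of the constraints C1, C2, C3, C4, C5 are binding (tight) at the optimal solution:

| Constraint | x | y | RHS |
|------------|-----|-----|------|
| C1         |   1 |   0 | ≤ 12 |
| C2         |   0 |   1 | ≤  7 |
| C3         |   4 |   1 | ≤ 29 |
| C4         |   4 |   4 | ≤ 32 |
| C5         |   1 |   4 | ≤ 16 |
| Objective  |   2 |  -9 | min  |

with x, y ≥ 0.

At x = 0, y = 4, compute slack b - a·x for each constraint:
  C1: 12 − 0 = 12  (slack)
  C2: 7 − 4 = 3  (slack)
  C3: 29 − 4 = 25  (slack)
  C4: 32 − 16 = 16  (slack)
  C5: 16 − 16 = 0  (binding)

Optimal: x = 0, y = 4
Binding: C5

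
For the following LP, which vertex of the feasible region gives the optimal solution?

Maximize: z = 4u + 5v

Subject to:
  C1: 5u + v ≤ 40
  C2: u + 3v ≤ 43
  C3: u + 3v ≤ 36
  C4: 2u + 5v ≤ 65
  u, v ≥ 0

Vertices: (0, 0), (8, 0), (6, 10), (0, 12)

Evaluate the objective at each vertex of the feasible region:
  z(0, 0) = 0
  z(8, 0) = 32
  z(6, 10) = 74  ←
  z(0, 12) = 60
The maximum is at u = 6, v = 10.

(6, 10)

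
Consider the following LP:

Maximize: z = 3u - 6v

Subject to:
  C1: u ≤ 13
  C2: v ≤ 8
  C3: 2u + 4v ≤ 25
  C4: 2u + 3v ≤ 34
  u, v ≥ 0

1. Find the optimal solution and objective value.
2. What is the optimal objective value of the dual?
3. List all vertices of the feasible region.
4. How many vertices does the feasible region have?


1. u = 12.5, v = 0, z = 37.5
2. 37.5
3. (0, 0), (12.5, 0), (0, 6.25)
4. 3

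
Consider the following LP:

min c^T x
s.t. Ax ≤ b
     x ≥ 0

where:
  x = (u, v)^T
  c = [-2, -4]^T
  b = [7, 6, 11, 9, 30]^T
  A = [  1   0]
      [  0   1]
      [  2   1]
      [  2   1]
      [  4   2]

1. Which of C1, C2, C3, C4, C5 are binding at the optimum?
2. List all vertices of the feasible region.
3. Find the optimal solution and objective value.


1. C2, C4
2. (0, 0), (4.5, 0), (1.5, 6), (0, 6)
3. u = 1.5, v = 6, z = -27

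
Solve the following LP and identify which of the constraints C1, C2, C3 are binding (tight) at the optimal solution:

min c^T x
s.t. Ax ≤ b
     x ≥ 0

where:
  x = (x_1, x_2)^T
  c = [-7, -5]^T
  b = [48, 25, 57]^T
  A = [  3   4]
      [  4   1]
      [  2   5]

At x_1 = 4, x_2 = 9, compute slack b - a·x for each constraint:
  C1: 48 − 48 = 0  (binding)
  C2: 25 − 25 = 0  (binding)
  C3: 57 − 53 = 4  (slack)

Optimal: x_1 = 4, x_2 = 9
Binding: C1, C2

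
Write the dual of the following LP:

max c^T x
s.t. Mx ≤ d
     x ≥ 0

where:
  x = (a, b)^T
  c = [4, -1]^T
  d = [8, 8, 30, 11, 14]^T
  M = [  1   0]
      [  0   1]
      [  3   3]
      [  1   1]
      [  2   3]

Primal max cᵀx s.t. Ax ≤ b, x ≥ 0  →  Dual min bᵀy s.t. Aᵀy ≥ c, y ≥ 0.

Minimize: z = 8y1 + 8y2 + 30y3 + 11y4 + 14y5

Subject to:
  y1 + 3y3 + y4 + 2y5 ≥ 4
  y2 + 3y3 + y4 + 3y5 ≥ -1
  y1, y2, y3, y4, y5 ≥ 0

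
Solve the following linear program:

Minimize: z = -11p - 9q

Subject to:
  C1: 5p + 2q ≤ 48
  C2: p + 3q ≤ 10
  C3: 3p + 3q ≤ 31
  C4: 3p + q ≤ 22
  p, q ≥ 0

Evaluate the objective at each vertex of the feasible region:
  z(0, 0) = 0
  z(7.333, 0) = -80.67
  z(7, 1) = -86  ←
  z(0, 3.333) = -30
The minimum is at p = 7, q = 1.

p = 7, q = 1, z = -86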